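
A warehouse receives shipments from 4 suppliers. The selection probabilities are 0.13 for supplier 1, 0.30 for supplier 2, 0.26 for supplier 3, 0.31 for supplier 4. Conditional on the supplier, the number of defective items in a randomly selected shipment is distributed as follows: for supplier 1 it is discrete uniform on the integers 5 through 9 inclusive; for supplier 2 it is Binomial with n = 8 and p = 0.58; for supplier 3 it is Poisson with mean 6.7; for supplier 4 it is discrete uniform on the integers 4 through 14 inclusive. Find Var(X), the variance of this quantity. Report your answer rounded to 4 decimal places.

8.5934

Per component, 1: μ=7, E[X²]=51; 2: μ=4.64, E[X²]=23.4784; 3: μ=6.7, E[X²]=51.59; 4: μ=9, E[X²]=91.
E[X] = 0.13·7 + 0.3·4.64 + 0.26·6.7 + 0.31·9 = 6.834.
E[X²] = 0.13·51 + 0.3·23.4784 + 0.26·51.59 + 0.31·91 = 55.2969.
Var(X) = E[X²] − (E[X])² = 55.2969 − 46.7036 = 8.59336.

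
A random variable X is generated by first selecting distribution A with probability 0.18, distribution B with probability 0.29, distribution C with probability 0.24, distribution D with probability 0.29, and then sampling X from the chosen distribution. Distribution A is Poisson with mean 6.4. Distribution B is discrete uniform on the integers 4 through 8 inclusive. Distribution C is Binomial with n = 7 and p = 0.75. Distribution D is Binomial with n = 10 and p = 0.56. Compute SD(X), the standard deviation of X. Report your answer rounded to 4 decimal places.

1.7093

Per component, A: μ=6.4, E[X²]=47.36; B: μ=6, E[X²]=38; C: μ=5.25, E[X²]=28.875; D: μ=5.6, E[X²]=33.824.
E[X] = 0.18·6.4 + 0.29·6 + 0.24·5.25 + 0.29·5.6 = 5.776.
E[X²] = 0.18·47.36 + 0.29·38 + 0.24·28.875 + 0.29·33.824 = 36.2838.
Var(X) = E[X²] − (E[X])² = 36.2838 − 33.3622 = 2.92158.
SD(X) = √2.92158 = 1.70926.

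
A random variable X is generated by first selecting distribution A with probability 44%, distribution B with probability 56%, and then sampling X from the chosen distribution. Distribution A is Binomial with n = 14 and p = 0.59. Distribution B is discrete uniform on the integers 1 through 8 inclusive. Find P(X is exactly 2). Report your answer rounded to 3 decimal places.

0.070

Conditional on each component, P(X = 2): A: 0.000714746; B: 0.125.
By total probability, P(X = 2) = 0.44·0.000714746 + 0.56·0.125 = 0.0703145.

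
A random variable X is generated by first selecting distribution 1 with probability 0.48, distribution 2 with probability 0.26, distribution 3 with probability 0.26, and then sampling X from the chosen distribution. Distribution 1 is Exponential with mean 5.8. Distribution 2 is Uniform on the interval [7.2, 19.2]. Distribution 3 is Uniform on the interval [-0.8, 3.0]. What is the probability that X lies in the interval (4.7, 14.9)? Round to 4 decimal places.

Conditional on each component, P(4.7 < X < 14.9): 1: 0.36809; 2: 0.641667; 3: 0.
By total probability, P(4.7 < X < 14.9) = 0.48·0.36809 + 0.26·0.641667 + 0.26·0 = 0.343517.

0.3435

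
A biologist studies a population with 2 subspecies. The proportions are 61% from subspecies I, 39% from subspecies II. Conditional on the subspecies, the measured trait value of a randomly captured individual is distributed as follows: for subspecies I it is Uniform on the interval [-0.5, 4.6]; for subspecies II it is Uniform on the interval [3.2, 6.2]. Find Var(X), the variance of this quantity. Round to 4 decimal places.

3.2853

Per component, I: μ=2.05, E[X²]=6.37; II: μ=4.7, E[X²]=22.84.
E[X] = 0.61·2.05 + 0.39·4.7 = 3.0835.
E[X²] = 0.61·6.37 + 0.39·22.84 = 12.7933.
Var(X) = E[X²] − (E[X])² = 12.7933 − 9.50797 = 3.28533.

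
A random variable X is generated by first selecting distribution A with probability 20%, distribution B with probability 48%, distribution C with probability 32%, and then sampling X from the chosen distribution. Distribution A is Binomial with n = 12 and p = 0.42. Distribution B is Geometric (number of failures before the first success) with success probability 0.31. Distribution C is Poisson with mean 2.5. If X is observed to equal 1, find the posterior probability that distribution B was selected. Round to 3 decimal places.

Likelihoods P(X=1 | ·): A: 0.0125933; B: 0.2139; C: 0.205212.
Posterior ∝ prior × likelihood. Numerator for B: 0.48·0.2139 = 0.102672.
Normalizing constant: 0.2·0.0125933 + 0.48·0.2139 + 0.32·0.205212 = 0.170859.
P(B | observation) = 0.102672 / 0.170859 = 0.600918.

0.601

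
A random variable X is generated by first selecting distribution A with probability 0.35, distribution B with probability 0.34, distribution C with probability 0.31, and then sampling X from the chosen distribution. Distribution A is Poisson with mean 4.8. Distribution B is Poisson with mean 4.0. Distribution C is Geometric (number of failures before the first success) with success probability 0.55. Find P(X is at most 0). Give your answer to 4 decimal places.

Conditional on each component, P(X ≤ 0): A: 0.00822975; B: 0.0183156; C: 0.55.
By total probability, P(X ≤ 0) = 0.35·0.00822975 + 0.34·0.0183156 + 0.31·0.55 = 0.179608.

0.1796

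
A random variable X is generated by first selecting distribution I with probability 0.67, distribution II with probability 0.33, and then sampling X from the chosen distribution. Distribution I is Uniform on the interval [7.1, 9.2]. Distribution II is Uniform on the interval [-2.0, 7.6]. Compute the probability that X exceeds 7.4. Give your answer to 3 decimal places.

0.581

Conditional on each component, P(X > 7.4): I: 0.857143; II: 0.0208333.
By total probability, P(X > 7.4) = 0.67·0.857143 + 0.33·0.0208333 = 0.581161.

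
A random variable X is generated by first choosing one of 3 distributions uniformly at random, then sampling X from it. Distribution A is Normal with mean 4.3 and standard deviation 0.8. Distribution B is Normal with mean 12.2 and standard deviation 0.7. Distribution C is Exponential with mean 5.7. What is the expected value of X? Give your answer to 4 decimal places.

Component means — A: 4.3; B: 12.2; C: 5.7.
E[X] = 0.333333·4.3 + 0.333333·12.2 + 0.333333·5.7 = 7.4.

7.4000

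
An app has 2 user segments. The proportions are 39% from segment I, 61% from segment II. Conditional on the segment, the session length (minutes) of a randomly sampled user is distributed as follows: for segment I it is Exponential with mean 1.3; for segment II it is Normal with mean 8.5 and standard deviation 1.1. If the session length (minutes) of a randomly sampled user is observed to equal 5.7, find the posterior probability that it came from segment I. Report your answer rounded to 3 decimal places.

Likelihoods f(5.7 | ·): I: 0.00959052; II: 0.0142085.
Posterior ∝ prior × likelihood. Numerator for I: 0.39·0.00959052 = 0.0037403.
Normalizing constant: 0.39·0.00959052 + 0.61·0.0142085 = 0.0124075.
P(I | observation) = 0.0037403 / 0.0124075 = 0.301456.

0.301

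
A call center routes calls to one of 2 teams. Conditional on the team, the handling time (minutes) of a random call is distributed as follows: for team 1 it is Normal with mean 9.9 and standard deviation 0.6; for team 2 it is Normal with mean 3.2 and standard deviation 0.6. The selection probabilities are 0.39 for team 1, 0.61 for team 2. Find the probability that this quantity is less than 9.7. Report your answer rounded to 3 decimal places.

0.754

Conditional on each team, P(X < 9.7): 1: 0.369441; 2: 1.
By total probability, P(X < 9.7) = 0.39·0.369441 + 0.61·1 = 0.754082.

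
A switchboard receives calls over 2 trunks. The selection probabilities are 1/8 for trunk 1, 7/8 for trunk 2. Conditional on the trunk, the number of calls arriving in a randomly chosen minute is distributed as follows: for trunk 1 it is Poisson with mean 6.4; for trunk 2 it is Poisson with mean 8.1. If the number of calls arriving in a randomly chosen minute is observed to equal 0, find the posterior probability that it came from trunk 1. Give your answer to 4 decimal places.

Likelihoods P(X=0 | ·): 1: 0.00166156; 2: 0.000303539.
Posterior ∝ prior × likelihood. Numerator for 1: 0.125·0.00166156 = 0.000207695.
Normalizing constant: 0.125·0.00166156 + 0.875·0.000303539 = 0.000473291.
P(1 | observation) = 0.000207695 / 0.000473291 = 0.43883.

0.4388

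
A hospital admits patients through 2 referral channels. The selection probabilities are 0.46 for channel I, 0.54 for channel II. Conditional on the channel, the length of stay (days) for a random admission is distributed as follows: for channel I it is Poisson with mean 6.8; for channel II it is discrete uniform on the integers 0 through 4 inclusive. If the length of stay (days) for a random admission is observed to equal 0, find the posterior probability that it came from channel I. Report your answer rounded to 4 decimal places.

0.0047

Likelihoods P(X=0 | ·): I: 0.00111378; II: 0.2.
Posterior ∝ prior × likelihood. Numerator for I: 0.46·0.00111378 = 0.000512337.
Normalizing constant: 0.46·0.00111378 + 0.54·0.2 = 0.108512.
P(I | observation) = 0.000512337 / 0.108512 = 0.00472146.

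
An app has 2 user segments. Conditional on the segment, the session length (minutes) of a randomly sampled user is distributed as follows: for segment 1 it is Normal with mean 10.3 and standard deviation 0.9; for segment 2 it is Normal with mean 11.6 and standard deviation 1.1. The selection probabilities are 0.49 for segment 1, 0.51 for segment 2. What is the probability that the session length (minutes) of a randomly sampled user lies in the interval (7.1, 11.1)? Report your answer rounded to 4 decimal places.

0.5639

Conditional on each segment, P(7.1 < X < 11.1): 1: 0.81278; 2: 0.324697.
By total probability, P(7.1 < X < 11.1) = 0.49·0.81278 + 0.51·0.324697 = 0.563858.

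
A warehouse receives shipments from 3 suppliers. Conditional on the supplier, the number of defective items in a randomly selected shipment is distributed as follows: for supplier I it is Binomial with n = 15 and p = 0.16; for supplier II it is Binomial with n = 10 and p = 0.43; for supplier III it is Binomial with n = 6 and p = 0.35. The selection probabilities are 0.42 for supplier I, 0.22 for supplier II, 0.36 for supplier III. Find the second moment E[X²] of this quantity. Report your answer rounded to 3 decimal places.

9.952

For each component E[X²] = Var + (mean)², giving I: 7.776; II: 20.941; III: 5.775.
Overall E[X²] = 0.42·7.776 + 0.22·20.941 + 0.36·5.775 = 9.95194.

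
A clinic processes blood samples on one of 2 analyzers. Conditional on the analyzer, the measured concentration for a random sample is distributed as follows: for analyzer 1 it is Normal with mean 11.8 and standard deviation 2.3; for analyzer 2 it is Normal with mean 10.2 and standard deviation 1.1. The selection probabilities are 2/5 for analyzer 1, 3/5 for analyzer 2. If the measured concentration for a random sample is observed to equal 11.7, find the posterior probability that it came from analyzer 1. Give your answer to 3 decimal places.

Likelihoods f(11.7 | ·): 1: 0.173289; 2: 0.14313.
Posterior ∝ prior × likelihood. Numerator for 1: 0.4·0.173289 = 0.0693157.
Normalizing constant: 0.4·0.173289 + 0.6·0.14313 = 0.155194.
P(1 | observation) = 0.0693157 / 0.155194 = 0.44664.

0.447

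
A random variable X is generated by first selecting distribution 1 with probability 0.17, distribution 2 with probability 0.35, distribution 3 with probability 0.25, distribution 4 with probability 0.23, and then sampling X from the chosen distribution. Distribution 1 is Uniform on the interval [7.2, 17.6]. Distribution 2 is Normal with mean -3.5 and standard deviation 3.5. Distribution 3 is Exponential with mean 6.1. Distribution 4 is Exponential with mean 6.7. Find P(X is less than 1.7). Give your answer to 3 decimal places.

Conditional on each component, P(X < 1.7): 1: 0; 2: 0.931323; 3: 0.243224; 4: 0.2241.
By total probability, P(X < 1.7) = 0.17·0 + 0.35·0.931323 + 0.25·0.243224 + 0.23·0.2241 = 0.438312.

0.438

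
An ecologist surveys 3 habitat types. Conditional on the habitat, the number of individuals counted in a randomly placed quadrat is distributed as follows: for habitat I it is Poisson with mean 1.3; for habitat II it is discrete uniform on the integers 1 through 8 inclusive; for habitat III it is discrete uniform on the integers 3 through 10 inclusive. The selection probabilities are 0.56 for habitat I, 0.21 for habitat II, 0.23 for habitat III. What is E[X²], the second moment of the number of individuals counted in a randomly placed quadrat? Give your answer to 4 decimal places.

17.9544

For each component E[X²] = Var + (mean)², giving I: 2.99; II: 25.5; III: 47.5.
Overall E[X²] = 0.56·2.99 + 0.21·25.5 + 0.23·47.5 = 17.9544.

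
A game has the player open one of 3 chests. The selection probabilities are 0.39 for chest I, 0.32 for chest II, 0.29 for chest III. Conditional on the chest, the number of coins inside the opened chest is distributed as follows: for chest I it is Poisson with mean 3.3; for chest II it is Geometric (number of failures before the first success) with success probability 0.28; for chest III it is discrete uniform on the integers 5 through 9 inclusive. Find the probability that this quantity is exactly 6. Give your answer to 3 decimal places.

Conditional on each chest, P(X = 6): I: 0.0661575; II: 0.0390079; III: 0.2.
By total probability, P(X = 6) = 0.39·0.0661575 + 0.32·0.0390079 + 0.29·0.2 = 0.096284.

0.096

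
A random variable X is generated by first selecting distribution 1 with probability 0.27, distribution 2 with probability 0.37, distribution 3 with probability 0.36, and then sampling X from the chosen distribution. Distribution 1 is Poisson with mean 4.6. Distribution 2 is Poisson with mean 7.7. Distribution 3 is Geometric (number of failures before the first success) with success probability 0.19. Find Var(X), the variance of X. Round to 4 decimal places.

14.7130

Per component, 1: μ=4.6, E[X²]=25.76; 2: μ=7.7, E[X²]=66.99; 3: μ=4.26316, E[X²]=40.6122.
E[X] = 0.27·4.6 + 0.37·7.7 + 0.36·4.26316 = 5.62574.
E[X²] = 0.27·25.76 + 0.37·66.99 + 0.36·40.6122 = 46.3619.
Var(X) = E[X²] − (E[X])² = 46.3619 − 31.6489 = 14.713.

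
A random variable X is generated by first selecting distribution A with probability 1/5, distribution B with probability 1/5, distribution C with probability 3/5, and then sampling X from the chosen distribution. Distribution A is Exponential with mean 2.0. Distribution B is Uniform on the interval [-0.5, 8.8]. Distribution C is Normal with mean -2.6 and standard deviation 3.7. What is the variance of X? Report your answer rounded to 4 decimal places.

Per component, A: μ=2, E[X²]=8; B: μ=4.15, E[X²]=24.43; C: μ=-2.6, E[X²]=20.45.
E[X] = 0.2·2 + 0.2·4.15 + 0.6·-2.6 = -0.33.
E[X²] = 0.2·8 + 0.2·24.43 + 0.6·20.45 = 18.756.
Var(X) = E[X²] − (E[X])² = 18.756 − 0.1089 = 18.6471.

18.6471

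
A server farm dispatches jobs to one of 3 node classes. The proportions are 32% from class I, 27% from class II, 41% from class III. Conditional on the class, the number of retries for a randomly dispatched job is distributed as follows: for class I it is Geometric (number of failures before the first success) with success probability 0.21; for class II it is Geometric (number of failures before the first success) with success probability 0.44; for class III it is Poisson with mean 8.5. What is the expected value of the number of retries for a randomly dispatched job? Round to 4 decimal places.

Component means — I: 3.7619; II: 1.27273; III: 8.5.
E[X] = 0.32·3.7619 + 0.27·1.27273 + 0.41·8.5 = 5.03245.

5.0324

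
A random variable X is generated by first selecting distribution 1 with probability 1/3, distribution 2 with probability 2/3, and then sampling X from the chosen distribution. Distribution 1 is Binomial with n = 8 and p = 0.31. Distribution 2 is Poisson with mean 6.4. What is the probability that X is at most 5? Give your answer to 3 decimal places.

0.585

Conditional on each component, P(X ≤ 5): 1: 0.986565; 2: 0.383744.
By total probability, P(X ≤ 5) = 0.333333·0.986565 + 0.666667·0.383744 = 0.584684.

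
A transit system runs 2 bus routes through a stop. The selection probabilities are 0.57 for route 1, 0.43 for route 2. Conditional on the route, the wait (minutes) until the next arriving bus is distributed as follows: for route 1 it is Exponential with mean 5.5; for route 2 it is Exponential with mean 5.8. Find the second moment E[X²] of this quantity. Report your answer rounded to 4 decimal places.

For each component E[X²] = Var + (mean)², giving 1: 60.5; 2: 67.28.
Overall E[X²] = 0.57·60.5 + 0.43·67.28 = 63.4154.

63.4154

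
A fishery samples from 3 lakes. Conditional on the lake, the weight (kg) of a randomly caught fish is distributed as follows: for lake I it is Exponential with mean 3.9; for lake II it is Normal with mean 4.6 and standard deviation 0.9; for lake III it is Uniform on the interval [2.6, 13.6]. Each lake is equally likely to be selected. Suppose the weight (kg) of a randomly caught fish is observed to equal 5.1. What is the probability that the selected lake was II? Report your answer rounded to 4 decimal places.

0.7033

Likelihoods f(5.1 | ·): I: 0.0693445; II: 0.37988; III: 0.0909091.
Posterior ∝ prior × likelihood. Numerator for II: 0.333333·0.37988 = 0.126627.
Normalizing constant: 0.333333·0.0693445 + 0.333333·0.37988 + 0.333333·0.0909091 = 0.180045.
P(II | observation) = 0.126627 / 0.180045 = 0.703308.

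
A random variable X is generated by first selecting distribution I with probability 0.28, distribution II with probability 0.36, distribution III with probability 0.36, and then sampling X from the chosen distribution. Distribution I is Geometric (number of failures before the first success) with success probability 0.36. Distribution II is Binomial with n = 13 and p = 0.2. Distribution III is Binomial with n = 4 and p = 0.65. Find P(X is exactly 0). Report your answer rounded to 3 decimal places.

0.126

Conditional on each component, P(X = 0): I: 0.36; II: 0.0549756; III: 0.0150062.
By total probability, P(X = 0) = 0.28·0.36 + 0.36·0.0549756 + 0.36·0.0150062 = 0.125993.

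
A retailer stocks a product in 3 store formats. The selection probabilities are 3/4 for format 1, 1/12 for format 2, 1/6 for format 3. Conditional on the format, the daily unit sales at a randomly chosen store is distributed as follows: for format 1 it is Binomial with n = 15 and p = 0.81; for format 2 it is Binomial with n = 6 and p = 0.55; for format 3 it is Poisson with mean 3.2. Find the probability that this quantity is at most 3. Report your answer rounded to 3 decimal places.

0.147

Conditional on each format, P(X ≤ 3): 1: 5.65149e-07; 2: 0.558482; 3: 0.60252.
By total probability, P(X ≤ 3) = 0.75·5.65149e-07 + 0.0833333·0.558482 + 0.166667·0.60252 = 0.146961.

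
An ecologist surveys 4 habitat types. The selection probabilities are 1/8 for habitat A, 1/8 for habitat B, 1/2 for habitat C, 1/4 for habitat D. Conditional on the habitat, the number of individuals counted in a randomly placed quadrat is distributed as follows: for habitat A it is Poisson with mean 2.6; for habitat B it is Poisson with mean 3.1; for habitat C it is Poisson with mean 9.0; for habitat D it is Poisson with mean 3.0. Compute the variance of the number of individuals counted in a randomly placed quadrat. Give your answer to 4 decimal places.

15.2073

Per component, A: μ=2.6, E[X²]=9.36; B: μ=3.1, E[X²]=12.71; C: μ=9, E[X²]=90; D: μ=3, E[X²]=12.
E[X] = 0.125·2.6 + 0.125·3.1 + 0.5·9 + 0.25·3 = 5.9625.
E[X²] = 0.125·9.36 + 0.125·12.71 + 0.5·90 + 0.25·12 = 50.7587.
Var(X) = E[X²] − (E[X])² = 50.7587 − 35.5514 = 15.2073.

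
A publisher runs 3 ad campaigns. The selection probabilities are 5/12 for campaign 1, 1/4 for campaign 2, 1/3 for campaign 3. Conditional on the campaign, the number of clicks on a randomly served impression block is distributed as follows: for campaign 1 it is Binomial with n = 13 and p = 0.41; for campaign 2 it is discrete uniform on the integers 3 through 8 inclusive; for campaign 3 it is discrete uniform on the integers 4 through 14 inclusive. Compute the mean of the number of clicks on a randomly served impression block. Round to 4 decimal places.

6.5958

Component means — 1: 5.33; 2: 5.5; 3: 9.
E[X] = 0.416667·5.33 + 0.25·5.5 + 0.333333·9 = 6.59583.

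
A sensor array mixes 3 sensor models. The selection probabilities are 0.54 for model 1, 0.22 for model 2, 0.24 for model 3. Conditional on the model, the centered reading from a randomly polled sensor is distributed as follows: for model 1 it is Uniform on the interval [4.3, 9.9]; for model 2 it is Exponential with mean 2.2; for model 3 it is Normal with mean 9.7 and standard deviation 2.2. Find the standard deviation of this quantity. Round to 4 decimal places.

3.2150

Per component, 1: μ=7.1, E[X²]=53.0233; 2: μ=2.2, E[X²]=9.68; 3: μ=9.7, E[X²]=98.93.
E[X] = 0.54·7.1 + 0.22·2.2 + 0.24·9.7 = 6.646.
E[X²] = 0.54·53.0233 + 0.22·9.68 + 0.24·98.93 = 54.5054.
Var(X) = E[X²] − (E[X])² = 54.5054 − 44.1693 = 10.3361.
SD(X) = √10.3361 = 3.21498.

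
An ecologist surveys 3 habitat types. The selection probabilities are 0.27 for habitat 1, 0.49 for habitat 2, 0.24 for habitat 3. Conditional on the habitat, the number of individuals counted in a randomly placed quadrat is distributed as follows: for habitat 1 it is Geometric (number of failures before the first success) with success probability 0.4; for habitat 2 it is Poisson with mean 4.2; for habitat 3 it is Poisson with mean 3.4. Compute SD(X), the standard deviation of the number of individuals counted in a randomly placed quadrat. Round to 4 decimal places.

Per component, 1: μ=1.5, E[X²]=6; 2: μ=4.2, E[X²]=21.84; 3: μ=3.4, E[X²]=14.96.
E[X] = 0.27·1.5 + 0.49·4.2 + 0.24·3.4 = 3.279.
E[X²] = 0.27·6 + 0.49·21.84 + 0.24·14.96 = 15.912.
Var(X) = E[X²] − (E[X])² = 15.912 − 10.7518 = 5.16016.
SD(X) = √5.16016 = 2.2716.

2.2716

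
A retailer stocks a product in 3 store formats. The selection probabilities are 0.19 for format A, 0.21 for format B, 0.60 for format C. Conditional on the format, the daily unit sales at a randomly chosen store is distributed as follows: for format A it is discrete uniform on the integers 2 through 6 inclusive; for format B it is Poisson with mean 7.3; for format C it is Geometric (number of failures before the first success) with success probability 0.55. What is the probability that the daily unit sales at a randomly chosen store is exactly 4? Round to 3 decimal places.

0.068

Conditional on each format, P(X = 4): A: 0.2; B: 0.0799338; C: 0.0225534.
By total probability, P(X = 4) = 0.19·0.2 + 0.21·0.0799338 + 0.6·0.0225534 = 0.0683182.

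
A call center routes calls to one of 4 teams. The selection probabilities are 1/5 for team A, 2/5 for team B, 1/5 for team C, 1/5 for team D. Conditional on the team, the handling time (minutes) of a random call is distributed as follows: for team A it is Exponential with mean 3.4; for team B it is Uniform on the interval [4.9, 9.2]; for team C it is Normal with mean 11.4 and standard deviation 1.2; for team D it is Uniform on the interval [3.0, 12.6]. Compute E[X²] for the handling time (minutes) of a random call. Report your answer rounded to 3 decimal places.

For each component E[X²] = Var + (mean)², giving A: 23.12; B: 51.2433; C: 131.4; D: 68.52.
Overall E[X²] = 0.2·23.12 + 0.4·51.2433 + 0.2·131.4 + 0.2·68.52 = 65.1053.

65.105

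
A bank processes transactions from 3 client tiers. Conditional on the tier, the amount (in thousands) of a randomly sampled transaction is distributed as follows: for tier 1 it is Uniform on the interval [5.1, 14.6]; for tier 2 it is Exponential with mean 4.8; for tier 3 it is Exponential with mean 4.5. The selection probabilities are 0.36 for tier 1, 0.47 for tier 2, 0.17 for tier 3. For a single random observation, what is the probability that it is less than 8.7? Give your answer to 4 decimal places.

Conditional on each tier, P(X < 8.7): 1: 0.378947; 2: 0.836754; 3: 0.855335.
By total probability, P(X < 8.7) = 0.36·0.378947 + 0.47·0.836754 + 0.17·0.855335 = 0.675103.

0.6751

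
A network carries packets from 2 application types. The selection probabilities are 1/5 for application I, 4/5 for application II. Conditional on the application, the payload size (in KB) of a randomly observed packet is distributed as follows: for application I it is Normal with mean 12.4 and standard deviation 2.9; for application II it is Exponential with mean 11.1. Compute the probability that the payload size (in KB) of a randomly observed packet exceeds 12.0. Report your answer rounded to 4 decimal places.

Conditional on each application, P(X > 12.0): I: 0.554853; II: 0.339229.
By total probability, P(X > 12.0) = 0.2·0.554853 + 0.8·0.339229 = 0.382353.

0.3824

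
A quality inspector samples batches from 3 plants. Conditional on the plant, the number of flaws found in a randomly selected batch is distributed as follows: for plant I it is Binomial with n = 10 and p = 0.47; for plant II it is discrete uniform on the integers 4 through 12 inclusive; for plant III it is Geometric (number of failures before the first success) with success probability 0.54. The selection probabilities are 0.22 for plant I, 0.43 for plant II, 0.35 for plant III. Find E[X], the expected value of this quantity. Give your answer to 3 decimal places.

4.772

Component means — I: 4.7; II: 8; III: 0.851852.
E[X] = 0.22·4.7 + 0.43·8 + 0.35·0.851852 = 4.77215.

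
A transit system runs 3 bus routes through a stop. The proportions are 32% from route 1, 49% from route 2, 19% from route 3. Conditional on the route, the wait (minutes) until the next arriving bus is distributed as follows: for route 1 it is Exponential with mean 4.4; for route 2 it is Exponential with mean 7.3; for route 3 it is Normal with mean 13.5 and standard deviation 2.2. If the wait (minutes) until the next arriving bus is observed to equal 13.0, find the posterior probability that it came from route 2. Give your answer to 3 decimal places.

0.232

Likelihoods f(13.0 | ·): 1: 0.0118414; 2: 0.0230821; 3: 0.176714.
Posterior ∝ prior × likelihood. Numerator for 2: 0.49·0.0230821 = 0.0113102.
Normalizing constant: 0.32·0.0118414 + 0.49·0.0230821 + 0.19·0.176714 = 0.0486752.
P(2 | observation) = 0.0113102 / 0.0486752 = 0.232362.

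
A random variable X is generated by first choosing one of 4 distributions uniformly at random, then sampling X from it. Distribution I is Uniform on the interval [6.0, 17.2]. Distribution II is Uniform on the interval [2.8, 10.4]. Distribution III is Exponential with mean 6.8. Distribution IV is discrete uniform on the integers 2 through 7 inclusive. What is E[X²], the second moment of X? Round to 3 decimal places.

For each component E[X²] = Var + (mean)², giving I: 145.013; II: 48.3733; III: 92.48; IV: 23.1667.
Overall E[X²] = 0.25·145.013 + 0.25·48.3733 + 0.25·92.48 + 0.25·23.1667 = 77.2583.

77.258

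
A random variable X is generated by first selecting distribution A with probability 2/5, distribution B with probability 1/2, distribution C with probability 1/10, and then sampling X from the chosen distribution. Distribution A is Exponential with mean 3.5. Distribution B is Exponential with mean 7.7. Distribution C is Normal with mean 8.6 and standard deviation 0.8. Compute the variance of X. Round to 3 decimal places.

39.218

Per component, A: μ=3.5, E[X²]=24.5; B: μ=7.7, E[X²]=118.58; C: μ=8.6, E[X²]=74.6.
E[X] = 0.4·3.5 + 0.5·7.7 + 0.1·8.6 = 6.11.
E[X²] = 0.4·24.5 + 0.5·118.58 + 0.1·74.6 = 76.55.
Var(X) = E[X²] − (E[X])² = 76.55 − 37.3321 = 39.2179.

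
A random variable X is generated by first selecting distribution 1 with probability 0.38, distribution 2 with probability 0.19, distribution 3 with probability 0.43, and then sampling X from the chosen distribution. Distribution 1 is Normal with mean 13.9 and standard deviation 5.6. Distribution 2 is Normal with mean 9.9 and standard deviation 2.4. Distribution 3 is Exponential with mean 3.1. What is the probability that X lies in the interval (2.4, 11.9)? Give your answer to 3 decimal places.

0.470

Conditional on each component, P(2.4 < X < 11.9): 1: 0.340484; 2: 0.796783; 3: 0.439554.
By total probability, P(2.4 < X < 11.9) = 0.38·0.340484 + 0.19·0.796783 + 0.43·0.439554 = 0.469781.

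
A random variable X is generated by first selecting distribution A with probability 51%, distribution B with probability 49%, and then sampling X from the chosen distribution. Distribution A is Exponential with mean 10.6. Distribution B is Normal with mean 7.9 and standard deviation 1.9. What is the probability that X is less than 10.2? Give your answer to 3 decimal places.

Conditional on each component, P(X < 10.2): A: 0.617973; B: 0.886962.
By total probability, P(X < 10.2) = 0.51·0.617973 + 0.49·0.886962 = 0.749777.

0.750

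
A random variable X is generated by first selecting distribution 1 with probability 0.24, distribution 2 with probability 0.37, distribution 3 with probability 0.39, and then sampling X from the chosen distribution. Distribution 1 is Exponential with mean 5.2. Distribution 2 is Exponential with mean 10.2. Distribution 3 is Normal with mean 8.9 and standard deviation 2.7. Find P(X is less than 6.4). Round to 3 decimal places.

Conditional on each component, P(X < 6.4): 1: 0.707932; 2: 0.466049; 3: 0.177242.
By total probability, P(X < 6.4) = 0.24·0.707932 + 0.37·0.466049 + 0.39·0.177242 = 0.411466.

0.411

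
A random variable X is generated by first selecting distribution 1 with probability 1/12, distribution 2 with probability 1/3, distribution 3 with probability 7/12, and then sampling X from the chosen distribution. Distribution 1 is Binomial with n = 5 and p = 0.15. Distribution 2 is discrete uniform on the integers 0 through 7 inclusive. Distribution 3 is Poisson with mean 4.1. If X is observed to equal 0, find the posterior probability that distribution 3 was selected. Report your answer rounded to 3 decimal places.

0.109

Likelihoods P(X=0 | ·): 1: 0.443705; 2: 0.125; 3: 0.0165727.
Posterior ∝ prior × likelihood. Numerator for 3: 0.583333·0.0165727 = 0.00966739.
Normalizing constant: 0.0833333·0.443705 + 0.333333·0.125 + 0.583333·0.0165727 = 0.0883095.
P(3 | observation) = 0.00966739 / 0.0883095 = 0.109472.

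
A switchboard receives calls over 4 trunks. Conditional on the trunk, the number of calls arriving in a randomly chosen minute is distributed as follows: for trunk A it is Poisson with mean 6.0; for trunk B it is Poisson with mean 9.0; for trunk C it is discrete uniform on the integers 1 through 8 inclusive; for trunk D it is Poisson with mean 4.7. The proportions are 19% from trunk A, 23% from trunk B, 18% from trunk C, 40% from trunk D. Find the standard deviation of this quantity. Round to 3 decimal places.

Per component, A: μ=6, E[X²]=42; B: μ=9, E[X²]=90; C: μ=4.5, E[X²]=25.5; D: μ=4.7, E[X²]=26.79.
E[X] = 0.19·6 + 0.23·9 + 0.18·4.5 + 0.4·4.7 = 5.9.
E[X²] = 0.19·42 + 0.23·90 + 0.18·25.5 + 0.4·26.79 = 43.986.
Var(X) = E[X²] − (E[X])² = 43.986 − 34.81 = 9.176.
SD(X) = √9.176 = 3.02919.

3.029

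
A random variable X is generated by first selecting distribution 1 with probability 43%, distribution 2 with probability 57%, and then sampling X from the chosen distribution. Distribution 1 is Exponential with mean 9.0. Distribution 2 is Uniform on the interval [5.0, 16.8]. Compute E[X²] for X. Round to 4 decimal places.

For each component E[X²] = Var + (mean)², giving 1: 162; 2: 130.413.
Overall E[X²] = 0.43·162 + 0.57·130.413 = 143.996.

143.9956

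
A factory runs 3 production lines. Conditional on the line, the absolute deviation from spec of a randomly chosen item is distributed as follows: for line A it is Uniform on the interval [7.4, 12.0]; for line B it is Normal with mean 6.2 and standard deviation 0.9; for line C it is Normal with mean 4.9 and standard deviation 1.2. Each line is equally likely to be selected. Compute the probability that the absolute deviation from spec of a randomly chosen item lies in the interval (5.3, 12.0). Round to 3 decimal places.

0.737

Conditional on each line, P(5.3 < X < 12.0): A: 1; B: 0.841345; C: 0.369441.
By total probability, P(5.3 < X < 12.0) = 0.333333·1 + 0.333333·0.841345 + 0.333333·0.369441 = 0.736929.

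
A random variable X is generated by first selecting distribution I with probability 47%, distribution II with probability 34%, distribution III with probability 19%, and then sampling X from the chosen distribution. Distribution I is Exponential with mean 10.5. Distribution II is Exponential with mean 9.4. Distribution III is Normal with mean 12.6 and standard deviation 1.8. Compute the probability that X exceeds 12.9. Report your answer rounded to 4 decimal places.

Conditional on each component, P(X > 12.9): I: 0.29271; II: 0.253513; III: 0.433816.
By total probability, P(X > 12.9) = 0.47·0.29271 + 0.34·0.253513 + 0.19·0.433816 = 0.306193.

0.3062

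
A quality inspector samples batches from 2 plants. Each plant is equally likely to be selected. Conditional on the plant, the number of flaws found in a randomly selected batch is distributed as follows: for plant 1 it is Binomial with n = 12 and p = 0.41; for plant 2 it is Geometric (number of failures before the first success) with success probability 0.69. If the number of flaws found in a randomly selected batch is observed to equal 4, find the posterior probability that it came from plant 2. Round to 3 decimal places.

Likelihoods P(X=4 | ·): 1: 0.205379; 2: 0.00637229.
Posterior ∝ prior × likelihood. Numerator for 2: 0.5·0.00637229 = 0.00318615.
Normalizing constant: 0.5·0.205379 + 0.5·0.00637229 = 0.105876.
P(2 | observation) = 0.00318615 / 0.105876 = 0.0300933.

0.030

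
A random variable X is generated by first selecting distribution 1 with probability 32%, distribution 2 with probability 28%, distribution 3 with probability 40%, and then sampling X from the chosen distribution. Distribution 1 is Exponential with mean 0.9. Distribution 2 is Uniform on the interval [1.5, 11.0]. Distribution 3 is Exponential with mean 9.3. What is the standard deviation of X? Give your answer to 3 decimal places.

Per component, 1: μ=0.9, E[X²]=1.62; 2: μ=6.25, E[X²]=46.5833; 3: μ=9.3, E[X²]=172.98.
E[X] = 0.32·0.9 + 0.28·6.25 + 0.4·9.3 = 5.758.
E[X²] = 0.32·1.62 + 0.28·46.5833 + 0.4·172.98 = 82.7537.
Var(X) = E[X²] − (E[X])² = 82.7537 − 33.1546 = 49.5992.
SD(X) = √49.5992 = 7.04267.

7.043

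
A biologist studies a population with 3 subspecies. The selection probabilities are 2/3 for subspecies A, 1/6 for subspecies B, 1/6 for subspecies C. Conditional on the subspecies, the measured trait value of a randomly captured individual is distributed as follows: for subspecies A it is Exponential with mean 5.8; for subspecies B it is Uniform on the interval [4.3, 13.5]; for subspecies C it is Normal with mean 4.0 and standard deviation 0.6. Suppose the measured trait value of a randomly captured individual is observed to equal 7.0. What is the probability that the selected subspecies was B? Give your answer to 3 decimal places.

Likelihoods f(7.0 | ·): A: 0.0515731; B: 0.108696; C: 2.47787e-06.
Posterior ∝ prior × likelihood. Numerator for B: 0.166667·0.108696 = 0.0181159.
Normalizing constant: 0.666667·0.0515731 + 0.166667·0.108696 + 0.166667·2.47787e-06 = 0.0524984.
P(B | observation) = 0.0181159 / 0.0524984 = 0.345076.

0.345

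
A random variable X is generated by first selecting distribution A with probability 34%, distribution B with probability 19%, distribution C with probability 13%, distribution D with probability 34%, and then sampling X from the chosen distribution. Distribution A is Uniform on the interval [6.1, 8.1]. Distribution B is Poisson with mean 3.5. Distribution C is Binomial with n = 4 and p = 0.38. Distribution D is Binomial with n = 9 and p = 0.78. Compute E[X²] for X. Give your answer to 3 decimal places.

For each component E[X²] = Var + (mean)², giving A: 50.7433; B: 15.75; C: 3.2528; D: 50.8248.
Overall E[X²] = 0.34·50.7433 + 0.19·15.75 + 0.13·3.2528 + 0.34·50.8248 = 37.9485.

37.949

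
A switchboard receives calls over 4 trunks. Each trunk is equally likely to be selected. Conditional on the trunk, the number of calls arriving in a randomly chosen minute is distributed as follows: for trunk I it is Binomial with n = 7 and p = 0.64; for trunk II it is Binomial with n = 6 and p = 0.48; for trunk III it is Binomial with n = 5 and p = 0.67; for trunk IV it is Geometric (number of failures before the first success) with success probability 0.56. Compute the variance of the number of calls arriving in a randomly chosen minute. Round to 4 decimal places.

3.1964

Per component, I: μ=4.48, E[X²]=21.6832; II: μ=2.88, E[X²]=9.792; III: μ=3.35, E[X²]=12.328; IV: μ=0.785714, E[X²]=2.02041.
E[X] = 0.25·4.48 + 0.25·2.88 + 0.25·3.35 + 0.25·0.785714 = 2.87393.
E[X²] = 0.25·21.6832 + 0.25·9.792 + 0.25·12.328 + 0.25·2.02041 = 11.4559.
Var(X) = E[X²] − (E[X])² = 11.4559 − 8.25947 = 3.19644.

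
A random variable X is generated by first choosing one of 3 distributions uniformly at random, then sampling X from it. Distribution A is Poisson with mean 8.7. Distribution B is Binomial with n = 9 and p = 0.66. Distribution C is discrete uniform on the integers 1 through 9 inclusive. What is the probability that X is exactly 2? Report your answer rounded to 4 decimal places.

Conditional on each component, P(X = 2): A: 0.00630444; B: 0.0082365; C: 0.111111.
By total probability, P(X = 2) = 0.333333·0.00630444 + 0.333333·0.0082365 + 0.333333·0.111111 = 0.041884.

0.0419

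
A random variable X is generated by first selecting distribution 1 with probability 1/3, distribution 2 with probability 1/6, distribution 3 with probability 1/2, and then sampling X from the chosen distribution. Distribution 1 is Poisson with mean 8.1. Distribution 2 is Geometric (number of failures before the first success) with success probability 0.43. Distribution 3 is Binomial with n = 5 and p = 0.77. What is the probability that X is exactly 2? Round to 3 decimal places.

0.063

Conditional on each component, P(X = 2): 1: 0.0099576; 2: 0.139707; 3: 0.0721381.
By total probability, P(X = 2) = 0.333333·0.0099576 + 0.166667·0.139707 + 0.5·0.0721381 = 0.0626728.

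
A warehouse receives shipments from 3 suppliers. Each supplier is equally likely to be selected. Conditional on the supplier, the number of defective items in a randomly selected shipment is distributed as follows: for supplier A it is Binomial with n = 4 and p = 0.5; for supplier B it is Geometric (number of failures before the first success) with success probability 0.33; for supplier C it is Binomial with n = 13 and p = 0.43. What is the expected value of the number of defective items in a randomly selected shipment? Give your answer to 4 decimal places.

3.2068

Component means — A: 2; B: 2.0303; C: 5.59.
E[X] = 0.333333·2 + 0.333333·2.0303 + 0.333333·5.59 = 3.20677.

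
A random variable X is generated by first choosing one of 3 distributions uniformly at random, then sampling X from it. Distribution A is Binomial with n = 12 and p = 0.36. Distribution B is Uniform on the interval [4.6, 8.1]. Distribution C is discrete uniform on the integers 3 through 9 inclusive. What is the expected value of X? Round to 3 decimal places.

5.557

Component means — A: 4.32; B: 6.35; C: 6.
E[X] = 0.333333·4.32 + 0.333333·6.35 + 0.333333·6 = 5.55667.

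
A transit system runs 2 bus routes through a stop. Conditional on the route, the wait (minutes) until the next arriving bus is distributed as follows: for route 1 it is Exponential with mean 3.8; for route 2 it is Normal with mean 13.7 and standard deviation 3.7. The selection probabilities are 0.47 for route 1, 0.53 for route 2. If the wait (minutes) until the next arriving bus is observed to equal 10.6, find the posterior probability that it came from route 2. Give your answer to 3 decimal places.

0.841

Likelihoods f(10.6 | ·): 1: 0.016172; 2: 0.0759062.
Posterior ∝ prior × likelihood. Numerator for 2: 0.53·0.0759062 = 0.0402303.
Normalizing constant: 0.47·0.016172 + 0.53·0.0759062 = 0.0478311.
P(2 | observation) = 0.0402303 / 0.0478311 = 0.84109.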